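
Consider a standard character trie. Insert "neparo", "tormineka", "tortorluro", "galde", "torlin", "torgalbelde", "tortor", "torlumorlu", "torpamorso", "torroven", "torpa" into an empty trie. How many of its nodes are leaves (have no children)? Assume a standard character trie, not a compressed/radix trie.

Leaves are exactly the stored words that no other stored word extends.
Those words: "galde", "neparo", "torgalbelde", "torlin", "torlumorlu", "tormineka", "torpamorso", "torroven", "tortorluro"
Leaf count: 9

9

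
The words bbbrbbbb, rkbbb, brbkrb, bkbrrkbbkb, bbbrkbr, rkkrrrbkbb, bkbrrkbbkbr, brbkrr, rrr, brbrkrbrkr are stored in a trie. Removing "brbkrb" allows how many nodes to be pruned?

Walk "brbkrb" from the leaf back toward the root, removing each node that no remaining word uses.
The suffix "b" (1 node) is used only by "brbkrb"; the node for "brbkr" still has the child "r", so pruning stops there.
Nodes removed: 1

1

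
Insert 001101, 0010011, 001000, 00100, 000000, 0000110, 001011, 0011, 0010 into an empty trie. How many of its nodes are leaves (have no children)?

Leaves are exactly the stored words that no other stored word extends.
Those words: "000000", "0000110", "001000", "0010011", "001011", "001101"
Leaf count: 6

6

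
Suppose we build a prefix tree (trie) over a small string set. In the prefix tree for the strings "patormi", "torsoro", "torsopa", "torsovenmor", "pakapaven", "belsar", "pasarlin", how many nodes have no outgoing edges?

Leaves are exactly the stored words that no other stored word extends.
Those words: "belsar", "pakapaven", "pasarlin", "patormi", "torsopa", "torsoro", "torsovenmor"
Leaf count: 7

7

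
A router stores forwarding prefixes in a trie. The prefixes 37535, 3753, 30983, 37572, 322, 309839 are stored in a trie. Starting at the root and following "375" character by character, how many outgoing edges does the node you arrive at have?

The children of the "375" node are the distinct next characters among strings starting with "375".
Distinct next characters after "375": 3, 7.
That node has 2 child edges.

2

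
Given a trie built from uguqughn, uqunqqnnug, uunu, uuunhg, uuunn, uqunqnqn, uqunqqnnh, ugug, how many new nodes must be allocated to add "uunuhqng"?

The longest prefix of "uunuhqng" already in the trie is "uunu" (length 4).
New nodes needed: |"uunuhqng"| − 4 = 8 − 4 = 4.

4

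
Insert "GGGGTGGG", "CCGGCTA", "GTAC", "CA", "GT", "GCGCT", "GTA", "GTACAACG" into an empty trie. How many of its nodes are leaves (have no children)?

Leaves are exactly the stored words that no other stored word extends.
Those words: "CA", "CCGGCTA", "GCGCT", "GGGGTGGG", "GTACAACG"
Leaf count: 5

5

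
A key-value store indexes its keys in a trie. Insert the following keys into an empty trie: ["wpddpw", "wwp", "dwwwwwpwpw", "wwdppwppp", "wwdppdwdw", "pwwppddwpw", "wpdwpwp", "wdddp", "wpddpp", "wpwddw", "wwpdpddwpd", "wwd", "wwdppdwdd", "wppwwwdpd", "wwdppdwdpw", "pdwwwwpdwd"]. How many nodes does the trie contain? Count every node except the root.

78

Count nodes per top-level branch (shared prefixes stored once):
  'd'-branch (dwwwwwpwpw): 10 nodes
  'p'-branch (pdwwwwpdwd, pwwppddwpw): 19 nodes
  'w'-branch (wdddp, wpddpp, wpddpw, wpdwpwp, wppwwwdpd, wpwddw, wwd, wwdppdwdd, wwdppdwdpw, wwdppdwdw, wwdppwppp, wwp, wwpdpddwpd): 49 nodes
Sum: 78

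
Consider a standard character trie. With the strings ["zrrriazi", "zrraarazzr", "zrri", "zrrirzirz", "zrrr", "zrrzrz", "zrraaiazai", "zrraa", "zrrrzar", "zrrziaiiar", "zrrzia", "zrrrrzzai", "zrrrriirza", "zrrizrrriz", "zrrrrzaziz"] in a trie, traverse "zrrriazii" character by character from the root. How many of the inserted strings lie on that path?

2

Traverse "zrrriazii" character by character; count nodes along the way that are marked as word ends.
Prefixes of the query that are stored words: "zrrr", "zrrriazi"
Count: 2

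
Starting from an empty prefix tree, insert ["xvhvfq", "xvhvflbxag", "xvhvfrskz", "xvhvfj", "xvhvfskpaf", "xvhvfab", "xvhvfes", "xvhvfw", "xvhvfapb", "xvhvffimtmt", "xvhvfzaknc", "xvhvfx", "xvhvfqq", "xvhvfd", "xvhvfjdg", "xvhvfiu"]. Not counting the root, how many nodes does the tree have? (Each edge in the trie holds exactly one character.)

46

Trace insertions, counting only characters that open a new branch:
  "xvhvfq" → 6 new (x, v, h, v, f, q)
  "xvhvflbxag" → prefix "xvhvf" already present; 5 new (l, b, x, a, g)
  "xvhvfrskz" → prefix "xvhvf" already present; 4 new (r, s, k, z)
  "xvhvfj" → prefix "xvhvf" already present; 1 new (j)
  "xvhvfskpaf" → prefix "xvhvf" already present; 5 new (s, k, p, a, f)
  "xvhvfab" → prefix "xvhvf" already present; 2 new (a, b)
  "xvhvfes" → prefix "xvhvf" already present; 2 new (e, s)
  "xvhvfw" → prefix "xvhvf" already present; 1 new (w)
  "xvhvfapb" → prefix "xvhvfa" already present; 2 new (p, b)
  "xvhvffimtmt" → prefix "xvhvf" already present; 6 new (f, i, m, t, m, t)
  "xvhvfzaknc" → prefix "xvhvf" already present; 5 new (z, a, k, n, c)
  "xvhvfx" → prefix "xvhvf" already present; 1 new (x)
  "xvhvfqq" → prefix "xvhvfq" already present; 1 new (q)
  "xvhvfd" → prefix "xvhvf" already present; 1 new (d)
  "xvhvfjdg" → prefix "xvhvfj" already present; 2 new (d, g)
  "xvhvfiu" → prefix "xvhvf" already present; 2 new (i, u)
Total nodes = 6 + 5 + 4 + 1 + 5 + 2 + 2 + 1 + 2 + 6 + 5 + 1 + 1 + 1 + 2 + 2 = 46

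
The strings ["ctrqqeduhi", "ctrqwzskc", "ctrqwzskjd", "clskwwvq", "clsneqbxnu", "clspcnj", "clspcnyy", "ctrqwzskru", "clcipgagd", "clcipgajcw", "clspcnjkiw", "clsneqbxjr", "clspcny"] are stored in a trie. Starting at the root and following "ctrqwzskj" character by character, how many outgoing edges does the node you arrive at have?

1

Follow the path "ctrqwzskj" to its node, then look at its outgoing edges.
Characters that immediately follow "ctrqwzskj" among the stored strings: {d}.
That node has 1 child edge.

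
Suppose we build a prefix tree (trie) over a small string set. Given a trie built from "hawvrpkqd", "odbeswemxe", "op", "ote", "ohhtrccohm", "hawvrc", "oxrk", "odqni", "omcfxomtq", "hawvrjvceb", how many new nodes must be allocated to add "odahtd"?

4

Walking "odahtd" from the root, the first 2 characters ("od") follow existing edges; "a" is the first miss.
Each of the 4 remaining characters creates one node.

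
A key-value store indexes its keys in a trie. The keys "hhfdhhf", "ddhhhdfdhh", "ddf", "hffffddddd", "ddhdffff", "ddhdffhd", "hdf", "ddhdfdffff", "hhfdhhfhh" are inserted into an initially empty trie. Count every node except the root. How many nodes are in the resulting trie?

43

Count nodes per top-level branch (shared prefixes stored once):
  'd'-branch (ddf, ddhdfdffff, ddhdffff, ddhdffhd, ddhhhdfdhh): 23 nodes
  'h'-branch (hdf, hffffddddd, hhfdhhf, hhfdhhfhh): 20 nodes
Sum: 43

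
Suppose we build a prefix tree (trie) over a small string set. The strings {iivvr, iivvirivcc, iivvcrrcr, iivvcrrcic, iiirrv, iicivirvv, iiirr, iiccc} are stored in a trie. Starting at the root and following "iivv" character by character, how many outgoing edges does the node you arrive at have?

3

Follow the path "iivv" to its node, then look at its outgoing edges.
Characters that immediately follow "iivv" among the stored strings: {c, i, r}.
That node has 3 child edges.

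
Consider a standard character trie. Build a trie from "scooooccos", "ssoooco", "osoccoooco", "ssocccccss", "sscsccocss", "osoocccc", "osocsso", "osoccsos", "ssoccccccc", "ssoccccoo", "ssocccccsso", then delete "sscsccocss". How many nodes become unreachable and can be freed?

8

Walk "sscsccocss" from the leaf back toward the root, removing each node that no remaining word uses.
The suffix "csccocss" (8 nodes) is used only by "sscsccocss"; the node for "ss" still has the child "o", so pruning stops there.
Nodes removed: 8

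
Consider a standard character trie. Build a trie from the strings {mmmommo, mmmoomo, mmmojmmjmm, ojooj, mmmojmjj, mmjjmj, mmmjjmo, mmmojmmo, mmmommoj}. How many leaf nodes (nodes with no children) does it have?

8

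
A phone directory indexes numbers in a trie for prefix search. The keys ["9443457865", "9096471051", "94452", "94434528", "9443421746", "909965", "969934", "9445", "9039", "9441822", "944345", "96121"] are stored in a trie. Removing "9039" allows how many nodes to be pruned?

Walk "9039" from the leaf back toward the root, removing each node that no remaining word uses.
The suffix "39" (2 nodes) is used only by "9039"; the node for "90" still has the child "9", so pruning stops there.
Nodes removed: 2

2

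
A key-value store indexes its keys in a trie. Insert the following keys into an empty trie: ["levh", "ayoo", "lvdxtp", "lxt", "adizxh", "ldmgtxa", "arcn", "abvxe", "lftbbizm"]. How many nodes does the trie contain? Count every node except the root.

40

Count nodes per top-level branch (shared prefixes stored once):
  'a'-branch (abvxe, adizxh, arcn, ayoo): 16 nodes
  'l'-branch (ldmgtxa, levh, lftbbizm, lvdxtp, lxt): 24 nodes
Sum: 40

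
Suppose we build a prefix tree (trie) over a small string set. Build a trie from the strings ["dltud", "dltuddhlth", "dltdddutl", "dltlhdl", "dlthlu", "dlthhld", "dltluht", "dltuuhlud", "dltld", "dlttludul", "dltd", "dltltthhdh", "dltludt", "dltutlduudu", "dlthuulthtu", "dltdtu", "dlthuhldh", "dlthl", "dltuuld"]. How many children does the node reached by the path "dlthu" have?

2

Walk "dlthu" from the root, arriving at one node.
Characters that immediately follow "dlthu" among the stored strings: {h, u}.
That node has 2 child edges.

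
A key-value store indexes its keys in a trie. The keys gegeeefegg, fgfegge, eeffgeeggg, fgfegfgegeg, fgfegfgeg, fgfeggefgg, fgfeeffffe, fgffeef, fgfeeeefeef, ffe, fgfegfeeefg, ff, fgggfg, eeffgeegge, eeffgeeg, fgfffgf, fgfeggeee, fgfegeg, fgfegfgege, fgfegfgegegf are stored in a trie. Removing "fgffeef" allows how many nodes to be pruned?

3

A node on "fgffeef"'s path can go only if nothing else ends at it or branches off below it.
The suffix "eef" (3 nodes) is used only by "fgffeef"; the node for "fgff" still has the child "f", so pruning stops there.
Nodes removed: 3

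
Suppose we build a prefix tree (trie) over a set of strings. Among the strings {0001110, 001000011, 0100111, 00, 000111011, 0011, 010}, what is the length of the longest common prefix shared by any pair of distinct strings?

Equivalently: take the maximum, over all pairs, of their longest common prefix length.
e.g. "0001110" and "000111011" share the prefix "0001110" of length 7; no pair shares a longer one.
Longest shared-prefix length: 7

7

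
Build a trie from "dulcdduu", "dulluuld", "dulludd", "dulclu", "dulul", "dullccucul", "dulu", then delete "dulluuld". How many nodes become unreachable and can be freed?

After clearing the end-marker at "dulluuld", prune upward until reaching a node still needed by another word.
The suffix "uld" (3 nodes) is used only by "dulluuld"; the node for "dullu" still has the child "d", so pruning stops there.
Nodes removed: 3

3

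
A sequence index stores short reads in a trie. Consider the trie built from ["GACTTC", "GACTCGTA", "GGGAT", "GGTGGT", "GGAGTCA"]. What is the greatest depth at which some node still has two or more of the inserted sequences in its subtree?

4

Equivalently: take the maximum, over all pairs, of their longest common prefix length.
e.g. "GACTCGTA" and "GACTTC" share the prefix "GACT" of length 4; no pair shares a longer one.
Longest shared-prefix length: 4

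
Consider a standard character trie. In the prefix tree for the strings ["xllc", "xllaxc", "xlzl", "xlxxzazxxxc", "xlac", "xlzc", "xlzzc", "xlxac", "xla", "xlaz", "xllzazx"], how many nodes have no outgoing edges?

10

A leaf is a node with no children — equivalently, the end of a word that is not a proper prefix of any other stored word.
Those words: "xlac", "xlaz", "xllaxc", "xllc", "xllzazx", "xlxac", "xlxxzazxxxc", "xlzc", "xlzl", "xlzzc"
Leaf count: 10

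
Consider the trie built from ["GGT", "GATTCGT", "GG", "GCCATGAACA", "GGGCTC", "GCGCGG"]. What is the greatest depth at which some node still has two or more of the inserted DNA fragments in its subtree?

2

Equivalently: take the maximum, over all pairs, of their longest common prefix length.
e.g. "GCCATGAACA" and "GCGCGG" share the prefix "GC" of length 2; no pair shares a longer one.
Longest shared-prefix length: 2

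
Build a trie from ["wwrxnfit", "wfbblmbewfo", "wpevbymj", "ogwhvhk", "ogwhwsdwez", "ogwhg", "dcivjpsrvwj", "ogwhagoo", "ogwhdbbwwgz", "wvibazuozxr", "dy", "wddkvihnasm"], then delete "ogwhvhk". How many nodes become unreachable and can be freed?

Walk "ogwhvhk" from the leaf back toward the root, removing each node that no remaining word uses.
The suffix "vhk" (3 nodes) is used only by "ogwhvhk"; the node for "ogwh" still has the child "w", so pruning stops there.
Nodes removed: 3

3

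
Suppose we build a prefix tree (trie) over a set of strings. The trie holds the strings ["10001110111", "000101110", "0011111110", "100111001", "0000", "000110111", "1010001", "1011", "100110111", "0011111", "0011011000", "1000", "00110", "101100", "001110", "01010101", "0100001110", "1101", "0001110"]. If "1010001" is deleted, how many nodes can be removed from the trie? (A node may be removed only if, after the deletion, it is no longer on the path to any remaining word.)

A node on "1010001"'s path can go only if nothing else ends at it or branches off below it.
The suffix "0001" (4 nodes) is used only by "1010001"; the node for "101" still has the child "1", so pruning stops there.
Nodes removed: 4

4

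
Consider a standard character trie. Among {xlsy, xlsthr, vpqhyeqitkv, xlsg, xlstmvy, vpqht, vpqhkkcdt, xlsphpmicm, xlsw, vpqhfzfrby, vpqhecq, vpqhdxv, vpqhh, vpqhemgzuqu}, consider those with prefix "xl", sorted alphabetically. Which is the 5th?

DFS of the "xl" subtree visits, in order: "xlsg", "xlsphpmicm", "xlsthr", "xlstmvy", "xlsw", "xlsy"
Position 5: xlsw

xlsw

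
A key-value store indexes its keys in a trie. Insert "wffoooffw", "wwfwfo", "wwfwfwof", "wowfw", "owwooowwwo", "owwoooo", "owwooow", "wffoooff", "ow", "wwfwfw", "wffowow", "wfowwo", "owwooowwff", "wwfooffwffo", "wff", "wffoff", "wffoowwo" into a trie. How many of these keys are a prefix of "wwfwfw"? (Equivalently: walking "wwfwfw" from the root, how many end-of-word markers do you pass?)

1

Traverse "wwfwfw" character by character; count nodes along the way that are marked as word ends.
Prefixes of the query that are stored words: "wwfwfw"
Count: 1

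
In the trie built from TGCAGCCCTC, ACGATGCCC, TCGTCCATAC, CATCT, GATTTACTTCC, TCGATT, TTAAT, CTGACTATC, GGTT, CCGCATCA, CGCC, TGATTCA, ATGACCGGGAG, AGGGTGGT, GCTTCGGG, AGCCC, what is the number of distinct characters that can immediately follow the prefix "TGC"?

Follow the path "TGC" to its node, then look at its outgoing edges.
Distinct next characters after "TGC": A.
That node has 1 child edge.

1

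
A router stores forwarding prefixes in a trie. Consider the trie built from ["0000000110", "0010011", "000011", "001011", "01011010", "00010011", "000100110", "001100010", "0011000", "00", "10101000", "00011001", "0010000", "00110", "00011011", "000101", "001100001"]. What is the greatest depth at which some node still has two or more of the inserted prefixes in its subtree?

Look for the deepest trie node that still has at least two words in its subtree.
"00010011" and "000100110" agree on "00010011" (8 characters) before diverging; nothing deeper is shared.
Longest shared-prefix length: 8

8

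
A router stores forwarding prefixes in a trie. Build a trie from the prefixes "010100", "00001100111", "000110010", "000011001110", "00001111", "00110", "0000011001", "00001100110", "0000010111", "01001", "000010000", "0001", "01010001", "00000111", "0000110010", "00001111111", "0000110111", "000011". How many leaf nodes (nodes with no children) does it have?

13

A leaf is a node with no children — equivalently, the end of a word that is not a proper prefix of any other stored word.
Those words: "0000010111", "0000011001", "00000111", "000010000", "0000110010", "00001100110", "000011001110", "0000110111", "00001111111", "000110010", "00110", "01001", "01010001"
Leaf count: 13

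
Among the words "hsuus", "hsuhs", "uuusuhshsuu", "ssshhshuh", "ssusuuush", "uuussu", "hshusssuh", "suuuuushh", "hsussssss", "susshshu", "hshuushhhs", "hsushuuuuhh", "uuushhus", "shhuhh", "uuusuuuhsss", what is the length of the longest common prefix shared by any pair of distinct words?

The deepest shared node is where two words last agree before diverging.
"uuusuhshsuu" and "uuusuuuhsss" agree on "uuusu" (5 characters) before diverging; nothing deeper is shared.
Longest shared-prefix length: 5

5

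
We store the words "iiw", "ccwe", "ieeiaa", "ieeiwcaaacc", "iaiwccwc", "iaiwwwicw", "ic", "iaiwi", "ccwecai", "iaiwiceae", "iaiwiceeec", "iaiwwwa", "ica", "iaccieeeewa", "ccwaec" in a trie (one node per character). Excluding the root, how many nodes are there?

For each word, the new-node count is its length minus the longest prefix already in the trie:
  "iiw" → 3 new (i, i, w)
  "ccwe" → 4 new (c, c, w, e)
  "ieeiaa" → prefix "i" already present; 5 new (e, e, i, a, a)
  "ieeiwcaaacc" → prefix "ieei" already present; 7 new (w, c, a, a, a, c, c)
  "iaiwccwc" → prefix "i" already present; 7 new (a, i, w, c, c, w, c)
  "iaiwwwicw" → prefix "iaiw" already present; 5 new (w, w, i, c, w)
  "ic" → prefix "i" already present; 1 new (c)
  "iaiwi" → prefix "iaiw" already present; 1 new (i)
  "ccwecai" → prefix "ccwe" already present; 3 new (c, a, i)
  "iaiwiceae" → prefix "iaiwi" already present; 4 new (c, e, a, e)
  "iaiwiceeec" → prefix "iaiwice" already present; 3 new (e, e, c)
  "iaiwwwa" → prefix "iaiwww" already present; 1 new (a)
  "ica" → prefix "ic" already present; 1 new (a)
  "iaccieeeewa" → prefix "ia" already present; 9 new (c, c, i, e, e, e, e, w, a)
  "ccwaec" → prefix "ccw" already present; 3 new (a, e, c)
Total nodes = 3 + 4 + 5 + 7 + 7 + 5 + 1 + 1 + 3 + 4 + 3 + 1 + 1 + 9 + 3 = 57

57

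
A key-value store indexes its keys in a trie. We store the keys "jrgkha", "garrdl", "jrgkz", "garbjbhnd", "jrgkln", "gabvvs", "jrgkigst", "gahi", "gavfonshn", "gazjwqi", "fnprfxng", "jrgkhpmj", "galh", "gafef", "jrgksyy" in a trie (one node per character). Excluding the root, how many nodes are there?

Trace insertions, counting only characters that open a new branch:
  "jrgkha" → 6 new (j, r, g, k, h, a)
  "garrdl" → 6 new (g, a, r, r, d, l)
  "jrgkz" → prefix "jrgk" already present; 1 new (z)
  "garbjbhnd" → prefix "gar" already present; 6 new (b, j, b, h, n, d)
  "jrgkln" → prefix "jrgk" already present; 2 new (l, n)
  "gabvvs" → prefix "ga" already present; 4 new (b, v, v, s)
  "jrgkigst" → prefix "jrgk" already present; 4 new (i, g, s, t)
  "gahi" → prefix "ga" already present; 2 new (h, i)
  "gavfonshn" → prefix "ga" already present; 7 new (v, f, o, n, s, h, n)
  "gazjwqi" → prefix "ga" already present; 5 new (z, j, w, q, i)
  "fnprfxng" → 8 new (f, n, p, r, f, x, n, g)
  "jrgkhpmj" → prefix "jrgkh" already present; 3 new (p, m, j)
  "galh" → prefix "ga" already present; 2 new (l, h)
  "gafef" → prefix "ga" already present; 3 new (f, e, f)
  "jrgksyy" → prefix "jrgk" already present; 3 new (s, y, y)
Total nodes = 6 + 6 + 1 + 6 + 2 + 4 + 4 + 2 + 7 + 5 + 8 + 3 + 2 + 3 + 3 = 62

62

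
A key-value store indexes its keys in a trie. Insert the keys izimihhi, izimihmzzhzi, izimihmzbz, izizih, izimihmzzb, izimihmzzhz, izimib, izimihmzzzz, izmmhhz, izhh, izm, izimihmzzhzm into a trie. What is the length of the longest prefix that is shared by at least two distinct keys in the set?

11

Equivalently: take the maximum, over all pairs, of their longest common prefix length.
"izimihmzzhz" and "izimihmzzhzi" agree on "izimihmzzhz" (11 characters) before diverging; nothing deeper is shared.
Longest shared-prefix length: 11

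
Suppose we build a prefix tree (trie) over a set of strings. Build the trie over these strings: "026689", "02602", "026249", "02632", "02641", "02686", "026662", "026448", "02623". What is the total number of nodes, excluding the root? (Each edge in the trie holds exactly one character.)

Insert word by word; a character creates a node only if that edge doesn't already exist:
  "026689" → 6 new (0, 2, 6, 6, 8, 9)
  "02602" → prefix "026" already present; 2 new (0, 2)
  "026249" → prefix "026" already present; 3 new (2, 4, 9)
  "02632" → prefix "026" already present; 2 new (3, 2)
  "02641" → prefix "026" already present; 2 new (4, 1)
  "02686" → prefix "026" already present; 2 new (8, 6)
  "026662" → prefix "0266" already present; 2 new (6, 2)
  "026448" → prefix "0264" already present; 2 new (4, 8)
  "02623" → prefix "0262" already present; 1 new (3)
Total nodes = 6 + 2 + 3 + 2 + 2 + 2 + 2 + 2 + 1 = 22

22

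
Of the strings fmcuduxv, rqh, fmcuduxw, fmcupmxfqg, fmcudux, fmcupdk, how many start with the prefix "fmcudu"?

Traverse to the node for "fmcudu", then collect every word in that subtree.
Matches: "fmcudux", "fmcuduxv", "fmcuduxw"
Count: 3

3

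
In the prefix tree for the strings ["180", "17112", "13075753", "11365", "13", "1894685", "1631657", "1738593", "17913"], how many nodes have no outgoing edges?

8

Leaves are exactly the stored words that no other stored word extends.
Those words: "11365", "13075753", "1631657", "17112", "1738593", "17913", "180", "1894685"
Leaf count: 8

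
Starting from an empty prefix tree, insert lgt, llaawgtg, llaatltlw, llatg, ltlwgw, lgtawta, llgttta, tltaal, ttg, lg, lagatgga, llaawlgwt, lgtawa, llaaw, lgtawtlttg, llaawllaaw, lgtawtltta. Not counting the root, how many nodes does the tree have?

60

Trace insertions, counting only characters that open a new branch:
  "lgt" → 3 new (l, g, t)
  "llaawgtg" → prefix "l" already present; 7 new (l, a, a, w, g, t, g)
  "llaatltlw" → prefix "llaa" already present; 5 new (t, l, t, l, w)
  "llatg" → prefix "lla" already present; 2 new (t, g)
  "ltlwgw" → prefix "l" already present; 5 new (t, l, w, g, w)
  "lgtawta" → prefix "lgt" already present; 4 new (a, w, t, a)
  "llgttta" → prefix "ll" already present; 5 new (g, t, t, t, a)
  "tltaal" → 6 new (t, l, t, a, a, l)
  "ttg" → prefix "t" already present; 2 new (t, g)
  "lg" → prefix "lg" already present; 0 new (none)
  "lagatgga" → prefix "l" already present; 7 new (a, g, a, t, g, g, a)
  "llaawlgwt" → prefix "llaaw" already present; 4 new (l, g, w, t)
  "lgtawa" → prefix "lgtaw" already present; 1 new (a)
  "llaaw" → prefix "llaaw" already present; 0 new (none)
  "lgtawtlttg" → prefix "lgtawt" already present; 4 new (l, t, t, g)
  "llaawllaaw" → prefix "llaawl" already present; 4 new (l, a, a, w)
  "lgtawtltta" → prefix "lgtawtltt" already present; 1 new (a)
Total nodes = 3 + 7 + 5 + 2 + 5 + 4 + 5 + 6 + 2 + 0 + 7 + 4 + 1 + 0 + 4 + 4 + 1 = 60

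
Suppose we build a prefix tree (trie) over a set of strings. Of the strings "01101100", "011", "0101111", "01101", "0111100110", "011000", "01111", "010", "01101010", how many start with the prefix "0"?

Walk to "0"; the words in its subtree are exactly those with that prefix.
Matches: "010", "0101111", "011", "011000", "01101", "01101010", "01101100", "01111", "0111100110"
Count: 9

9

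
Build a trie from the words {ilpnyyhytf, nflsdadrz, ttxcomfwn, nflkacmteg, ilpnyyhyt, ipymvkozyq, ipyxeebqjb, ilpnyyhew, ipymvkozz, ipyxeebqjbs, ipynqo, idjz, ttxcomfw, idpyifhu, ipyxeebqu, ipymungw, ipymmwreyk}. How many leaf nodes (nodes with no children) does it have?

14

Leaves are exactly the stored words that no other stored word extends.
Those words: "idjz", "idpyifhu", "ilpnyyhew", "ilpnyyhytf", "ipymmwreyk", "ipymungw", "ipymvkozyq", "ipymvkozz", "ipynqo", "ipyxeebqjbs", "ipyxeebqu", "nflkacmteg", "nflsdadrz", "ttxcomfwn"
Leaf count: 14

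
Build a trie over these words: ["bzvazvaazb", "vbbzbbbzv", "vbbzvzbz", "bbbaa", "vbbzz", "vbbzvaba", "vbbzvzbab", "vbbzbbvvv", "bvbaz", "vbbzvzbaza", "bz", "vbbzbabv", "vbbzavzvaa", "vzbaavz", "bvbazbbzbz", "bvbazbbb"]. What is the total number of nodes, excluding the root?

63

Insert word by word; a character creates a node only if that edge doesn't already exist:
  "bzvazvaazb" → 10 new (b, z, v, a, z, v, a, a, z, b)
  "vbbzbbbzv" → 9 new (v, b, b, z, b, b, b, z, v)
  "vbbzvzbz" → prefix "vbbz" already present; 4 new (v, z, b, z)
  "bbbaa" → prefix "b" already present; 4 new (b, b, a, a)
  "vbbzz" → prefix "vbbz" already present; 1 new (z)
  "vbbzvaba" → prefix "vbbzv" already present; 3 new (a, b, a)
  "vbbzvzbab" → prefix "vbbzvzb" already present; 2 new (a, b)
  "vbbzbbvvv" → prefix "vbbzbb" already present; 3 new (v, v, v)
  "bvbaz" → prefix "b" already present; 4 new (v, b, a, z)
  "vbbzvzbaza" → prefix "vbbzvzba" already present; 2 new (z, a)
  "bz" → prefix "bz" already present; 0 new (none)
  "vbbzbabv" → prefix "vbbzb" already present; 3 new (a, b, v)
  "vbbzavzvaa" → prefix "vbbz" already present; 6 new (a, v, z, v, a, a)
  "vzbaavz" → prefix "v" already present; 6 new (z, b, a, a, v, z)
  "bvbazbbzbz" → prefix "bvbaz" already present; 5 new (b, b, z, b, z)
  "bvbazbbb" → prefix "bvbazbb" already present; 1 new (b)
Total nodes = 10 + 9 + 4 + 4 + 1 + 3 + 2 + 3 + 4 + 2 + 0 + 3 + 6 + 6 + 5 + 1 = 63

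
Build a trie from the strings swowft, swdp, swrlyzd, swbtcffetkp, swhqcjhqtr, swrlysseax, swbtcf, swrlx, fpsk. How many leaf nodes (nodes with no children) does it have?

Leaves are exactly the stored words that no other stored word extends.
Those words: "fpsk", "swbtcffetkp", "swdp", "swhqcjhqtr", "swowft", "swrlx", "swrlysseax", "swrlyzd"
Leaf count: 8

8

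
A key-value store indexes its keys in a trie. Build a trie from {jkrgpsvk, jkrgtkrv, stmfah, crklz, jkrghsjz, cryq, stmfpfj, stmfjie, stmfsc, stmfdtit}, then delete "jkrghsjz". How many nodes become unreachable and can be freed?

A node on "jkrghsjz"'s path can go only if nothing else ends at it or branches off below it.
The suffix "hsjz" (4 nodes) is used only by "jkrghsjz"; the node for "jkrg" still has the child "p", so pruning stops there.
Nodes removed: 4

4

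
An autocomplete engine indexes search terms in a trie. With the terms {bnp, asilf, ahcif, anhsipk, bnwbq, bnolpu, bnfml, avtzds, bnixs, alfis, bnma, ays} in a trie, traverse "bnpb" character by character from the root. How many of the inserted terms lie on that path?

1

Traverse "bnpb" character by character; count nodes along the way that are marked as word ends.
Prefixes of the query that are stored words: "bnp"
Count: 1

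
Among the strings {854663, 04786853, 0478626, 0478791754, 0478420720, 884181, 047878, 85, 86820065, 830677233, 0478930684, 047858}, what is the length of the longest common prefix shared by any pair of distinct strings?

5

The deepest shared node is where two words last agree before diverging.
e.g. "0478626" and "04786853" share the prefix "04786" of length 5; no pair shares a longer one.
Longest shared-prefix length: 5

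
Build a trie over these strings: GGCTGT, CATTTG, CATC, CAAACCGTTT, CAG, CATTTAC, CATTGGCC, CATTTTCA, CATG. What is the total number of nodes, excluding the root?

Insert word by word; a character creates a node only if that edge doesn't already exist:
  "GGCTGT" → 6 new (G, G, C, T, G, T)
  "CATTTG" → 6 new (C, A, T, T, T, G)
  "CATC" → prefix "CAT" already present; 1 new (C)
  "CAAACCGTTT" → prefix "CA" already present; 8 new (A, A, C, C, G, T, T, T)
  "CAG" → prefix "CA" already present; 1 new (G)
  "CATTTAC" → prefix "CATTT" already present; 2 new (A, C)
  "CATTGGCC" → prefix "CATT" already present; 4 new (G, G, C, C)
  "CATTTTCA" → prefix "CATTT" already present; 3 new (T, C, A)
  "CATG" → prefix "CAT" already present; 1 new (G)
Total nodes = 6 + 6 + 1 + 8 + 1 + 2 + 4 + 3 + 1 = 32

32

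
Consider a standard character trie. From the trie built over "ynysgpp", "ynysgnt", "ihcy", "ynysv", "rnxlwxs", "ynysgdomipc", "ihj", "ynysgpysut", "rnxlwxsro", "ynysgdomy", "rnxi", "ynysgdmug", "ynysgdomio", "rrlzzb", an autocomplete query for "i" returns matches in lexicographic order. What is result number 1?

ihcy

Filter for "i…" and sort: "ihcy", "ihj"
Position 1: ihcy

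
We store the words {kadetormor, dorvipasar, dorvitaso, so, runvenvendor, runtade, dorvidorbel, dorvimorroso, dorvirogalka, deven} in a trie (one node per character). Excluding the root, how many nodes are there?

66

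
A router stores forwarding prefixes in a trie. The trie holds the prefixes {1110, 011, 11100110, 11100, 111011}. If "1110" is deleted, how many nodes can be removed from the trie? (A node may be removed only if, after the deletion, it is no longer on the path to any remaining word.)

0

Walk "1110" from the leaf back toward the root, removing each node that no remaining word uses.
Every node on "1110" is still needed (e.g. by "11100110"), so nothing is freed.
Nodes removed: 0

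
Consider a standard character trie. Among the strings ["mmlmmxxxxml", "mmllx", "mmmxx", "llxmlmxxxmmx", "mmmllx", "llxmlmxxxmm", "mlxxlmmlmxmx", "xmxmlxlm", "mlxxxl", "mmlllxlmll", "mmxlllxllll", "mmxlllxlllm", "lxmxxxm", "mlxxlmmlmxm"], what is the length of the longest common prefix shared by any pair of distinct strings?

The deepest shared node is where two words last agree before diverging.
e.g. "llxmlmxxxmm" and "llxmlmxxxmmx" share the prefix "llxmlmxxxmm" of length 11; no pair shares a longer one.
Longest shared-prefix length: 11

11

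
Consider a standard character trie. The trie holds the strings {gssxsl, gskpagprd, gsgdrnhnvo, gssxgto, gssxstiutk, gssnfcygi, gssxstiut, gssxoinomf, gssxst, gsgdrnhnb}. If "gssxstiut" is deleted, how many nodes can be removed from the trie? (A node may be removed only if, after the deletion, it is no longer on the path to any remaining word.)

After clearing the end-marker at "gssxstiut", prune upward until reaching a node still needed by another word.
Every node on "gssxstiut" is still needed (e.g. by "gssxstiutk"), so nothing is freed.
Nodes removed: 0

0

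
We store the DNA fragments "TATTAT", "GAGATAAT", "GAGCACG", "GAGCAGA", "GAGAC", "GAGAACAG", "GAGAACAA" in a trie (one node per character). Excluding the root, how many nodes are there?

26

Trie structure (* marks end of a word):
(root)
├─ G
│  └─ A
│     └─ G
│        ├─ A
│        │  ├─ A
│        │  │  └─ C
│        │  │     └─ A
│        │  │        ├─ A *
│        │  │        └─ G *
│        │  ├─ C *
│        │  └─ T
│        │     └─ A
│        │        └─ A
│        │           └─ T *
│        └─ C
│           └─ A
│              ├─ C
│              │  └─ G *
│              └─ G
│                 └─ A *
└─ T
   └─ A
      └─ T
         └─ T
            └─ A
               └─ T *
Counting every labelled node above: 26.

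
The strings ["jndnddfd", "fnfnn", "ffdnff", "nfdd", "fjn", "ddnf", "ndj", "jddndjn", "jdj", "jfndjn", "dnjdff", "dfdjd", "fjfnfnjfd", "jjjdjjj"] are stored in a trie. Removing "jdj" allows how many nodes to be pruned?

1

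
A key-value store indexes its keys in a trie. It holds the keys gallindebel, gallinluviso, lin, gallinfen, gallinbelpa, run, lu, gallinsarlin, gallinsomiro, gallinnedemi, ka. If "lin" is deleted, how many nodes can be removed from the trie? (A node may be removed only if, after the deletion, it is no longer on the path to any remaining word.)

Walk "lin" from the leaf back toward the root, removing each node that no remaining word uses.
The suffix "in" (2 nodes) is used only by "lin"; the node for "l" still has the child "u", so pruning stops there.
Nodes removed: 2

2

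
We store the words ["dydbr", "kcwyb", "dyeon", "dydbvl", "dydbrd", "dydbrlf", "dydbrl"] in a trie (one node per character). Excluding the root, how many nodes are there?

18

Trace insertions, counting only characters that open a new branch:
  "dydbr" → 5 new (d, y, d, b, r)
  "kcwyb" → 5 new (k, c, w, y, b)
  "dyeon" → prefix "dy" already present; 3 new (e, o, n)
  "dydbvl" → prefix "dydb" already present; 2 new (v, l)
  "dydbrd" → prefix "dydbr" already present; 1 new (d)
  "dydbrlf" → prefix "dydbr" already present; 2 new (l, f)
  "dydbrl" → prefix "dydbrl" already present; 0 new (none)
Total nodes = 5 + 5 + 3 + 2 + 1 + 2 + 0 = 18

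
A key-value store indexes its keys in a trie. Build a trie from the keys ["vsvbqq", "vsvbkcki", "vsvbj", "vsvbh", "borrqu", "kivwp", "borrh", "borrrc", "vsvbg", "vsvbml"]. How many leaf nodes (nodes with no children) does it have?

10

Leaves are exactly the stored words that no other stored word extends.
Those words: "borrh", "borrqu", "borrrc", "kivwp", "vsvbg", "vsvbh", "vsvbj", "vsvbkcki", "vsvbml", "vsvbqq"
Leaf count: 10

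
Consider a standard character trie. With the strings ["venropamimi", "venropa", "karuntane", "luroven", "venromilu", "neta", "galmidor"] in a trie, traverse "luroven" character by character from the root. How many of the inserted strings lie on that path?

Traverse "luroven" character by character; count nodes along the way that are marked as word ends.
Prefixes of the query that are stored words: "luroven"
Count: 1

1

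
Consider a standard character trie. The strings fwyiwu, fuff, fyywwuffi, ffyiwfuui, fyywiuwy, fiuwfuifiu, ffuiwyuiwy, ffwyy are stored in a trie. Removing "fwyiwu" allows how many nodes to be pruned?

Walk "fwyiwu" from the leaf back toward the root, removing each node that no remaining word uses.
The suffix "wyiwu" (5 nodes) is used only by "fwyiwu"; the node for "f" still has the child "u", so pruning stops there.
Nodes removed: 5

5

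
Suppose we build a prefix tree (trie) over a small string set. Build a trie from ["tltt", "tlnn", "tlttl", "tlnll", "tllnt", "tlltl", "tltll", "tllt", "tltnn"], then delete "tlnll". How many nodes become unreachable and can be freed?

A node on "tlnll"'s path can go only if nothing else ends at it or branches off below it.
The suffix "ll" (2 nodes) is used only by "tlnll"; the node for "tln" still has the child "n", so pruning stops there.
Nodes removed: 2

2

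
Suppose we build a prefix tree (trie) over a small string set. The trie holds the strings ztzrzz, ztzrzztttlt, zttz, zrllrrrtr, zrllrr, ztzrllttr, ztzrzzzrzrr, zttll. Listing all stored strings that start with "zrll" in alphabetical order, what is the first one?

zrllrr

DFS of the "zrll" subtree visits, in order: "zrllrr", "zrllrrrtr"
The 1st is zrllrr.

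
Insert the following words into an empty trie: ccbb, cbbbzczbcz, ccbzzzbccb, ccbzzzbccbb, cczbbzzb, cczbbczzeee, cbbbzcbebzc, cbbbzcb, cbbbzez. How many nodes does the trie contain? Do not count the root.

Trie structure (* marks end of a word):
(root)
└─ c
   ├─ b
   │  └─ b
   │     └─ b
   │        └─ z
   │           ├─ c
   │           │  ├─ b *
   │           │  │  └─ e
   │           │  │     └─ b
   │           │  │        └─ z
   │           │  │           └─ c *
   │           │  └─ z
   │           │     └─ b
   │           │        └─ c
   │           │           └─ z *
   │           └─ e
   │              └─ z *
   └─ c
      ├─ b
      │  ├─ b *
      │  └─ z
      │     └─ z
      │        └─ z
      │           └─ b
      │              └─ c
      │                 └─ c
      │                    └─ b *
      │                       └─ b *
      └─ z
         └─ b
            └─ b
               ├─ c
               │  └─ z
               │     └─ z
               │        └─ e
               │           └─ e
               │              └─ e *
               └─ z
                  └─ z
                     └─ b *
Counting every labelled node above: 40.

40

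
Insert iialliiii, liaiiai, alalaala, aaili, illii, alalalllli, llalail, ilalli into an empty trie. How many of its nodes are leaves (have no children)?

8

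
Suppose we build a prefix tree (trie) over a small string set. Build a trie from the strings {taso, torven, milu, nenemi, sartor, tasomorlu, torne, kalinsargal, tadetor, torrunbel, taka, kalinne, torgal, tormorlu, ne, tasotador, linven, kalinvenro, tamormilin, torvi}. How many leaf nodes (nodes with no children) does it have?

18

A leaf is a node with no children — equivalently, the end of a word that is not a proper prefix of any other stored word.
Those words: "kalinne", "kalinsargal", "kalinvenro", "linven", "milu", "nenemi", "sartor", "tadetor", "taka", "tamormilin", "tasomorlu", "tasotador", "torgal", "tormorlu", "torne", "torrunbel", "torven", "torvi"
Leaf count: 18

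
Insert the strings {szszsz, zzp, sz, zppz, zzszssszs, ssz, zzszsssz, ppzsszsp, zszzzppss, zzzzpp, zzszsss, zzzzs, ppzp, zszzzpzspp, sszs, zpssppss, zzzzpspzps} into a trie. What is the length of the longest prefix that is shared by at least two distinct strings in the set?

Equivalently: take the maximum, over all pairs, of their longest common prefix length.
e.g. "zzszsssz" and "zzszssszs" share the prefix "zzszsssz" of length 8; no pair shares a longer one.
Longest shared-prefix length: 8

8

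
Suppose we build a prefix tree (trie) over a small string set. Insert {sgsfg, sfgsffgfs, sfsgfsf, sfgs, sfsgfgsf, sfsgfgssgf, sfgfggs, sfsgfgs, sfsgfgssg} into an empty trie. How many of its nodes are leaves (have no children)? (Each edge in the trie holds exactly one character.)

6

Leaves are exactly the stored words that no other stored word extends.
Those words: "sfgfggs", "sfgsffgfs", "sfsgfgsf", "sfsgfgssgf", "sfsgfsf", "sgsfg"
Leaf count: 6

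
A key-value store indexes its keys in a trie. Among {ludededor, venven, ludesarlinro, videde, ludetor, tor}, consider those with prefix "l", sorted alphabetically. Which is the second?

DFS of the "l" subtree visits, in order: "ludededor", "ludesarlinro", "ludetor"
The 2nd is ludesarlinro.

ludesarlinro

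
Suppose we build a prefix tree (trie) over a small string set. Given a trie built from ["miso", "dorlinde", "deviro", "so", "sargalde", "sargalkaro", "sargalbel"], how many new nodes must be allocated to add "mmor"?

3

"m" is already a path in the trie; the remaining "mor" must be added.
New nodes needed: |"mmor"| − 1 = 4 − 1 = 3.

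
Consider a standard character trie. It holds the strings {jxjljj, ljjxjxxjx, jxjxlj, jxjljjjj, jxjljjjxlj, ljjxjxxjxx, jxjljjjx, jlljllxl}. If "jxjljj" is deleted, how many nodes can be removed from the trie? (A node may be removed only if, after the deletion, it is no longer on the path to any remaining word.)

0

Walk "jxjljj" from the leaf back toward the root, removing each node that no remaining word uses.
Every node on "jxjljj" is still needed (e.g. by "jxjljjjj"), so nothing is freed.
Nodes removed: 0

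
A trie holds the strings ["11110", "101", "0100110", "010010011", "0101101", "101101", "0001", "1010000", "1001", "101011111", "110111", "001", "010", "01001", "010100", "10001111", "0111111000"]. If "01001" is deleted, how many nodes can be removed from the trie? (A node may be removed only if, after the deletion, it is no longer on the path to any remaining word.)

0

A node on "01001"'s path can go only if nothing else ends at it or branches off below it.
Every node on "01001" is still needed (e.g. by "0100110"), so nothing is freed.
Nodes removed: 0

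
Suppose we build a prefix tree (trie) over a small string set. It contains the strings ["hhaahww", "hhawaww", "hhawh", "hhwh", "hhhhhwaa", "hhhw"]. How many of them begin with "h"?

6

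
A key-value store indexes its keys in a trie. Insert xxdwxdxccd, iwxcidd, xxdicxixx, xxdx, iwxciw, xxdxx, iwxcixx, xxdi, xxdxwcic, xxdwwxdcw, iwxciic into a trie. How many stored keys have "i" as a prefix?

Filter for entries beginning with "i":
Matches: "iwxcidd", "iwxciic", "iwxciw", "iwxcixx"
Count: 4

4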